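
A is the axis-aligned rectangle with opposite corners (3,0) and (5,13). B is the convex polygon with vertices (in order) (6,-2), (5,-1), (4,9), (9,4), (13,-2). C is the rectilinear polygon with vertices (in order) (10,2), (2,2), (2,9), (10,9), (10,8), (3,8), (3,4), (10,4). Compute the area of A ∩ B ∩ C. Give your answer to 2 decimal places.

1.25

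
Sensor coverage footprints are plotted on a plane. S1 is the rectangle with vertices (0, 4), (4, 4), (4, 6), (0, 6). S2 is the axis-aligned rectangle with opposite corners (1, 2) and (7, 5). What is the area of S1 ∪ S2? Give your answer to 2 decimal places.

23.00

By inclusion–exclusion:
Individual areas: |S1| = 8, |S2| = 18.
|S1∩S2|: x∈[1,4], y∈[4,5] → 3·1 = 3.
|S1 ∪ S2| = 26 − 3 = 23.00.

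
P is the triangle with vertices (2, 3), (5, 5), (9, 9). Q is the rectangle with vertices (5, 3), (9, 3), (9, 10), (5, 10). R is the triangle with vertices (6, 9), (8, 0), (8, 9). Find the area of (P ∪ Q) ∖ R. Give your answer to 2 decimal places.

|P ∪ Q| = 28.8571.
|(P ∪ Q) ∩ R| = 8.
|(P ∪ Q) ∖ R| = 28.8571 − 8 = 20.86.

20.86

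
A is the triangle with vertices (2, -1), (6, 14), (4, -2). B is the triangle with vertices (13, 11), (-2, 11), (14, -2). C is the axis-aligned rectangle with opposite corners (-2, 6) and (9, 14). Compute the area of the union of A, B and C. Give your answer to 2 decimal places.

158.09

By inclusion–exclusion:
Individual areas: |A| = 17, |B| = 97.5, |C| = 88.
|A∩B| = 4.1323.
|A∩C| = 4.5333.
|B∩C| = 39.6154.
|A∩B∩C| = 3.8683.
|A ∪ B ∪ C| = 202.5 − 48.2811 + 3.8683 = 158.09.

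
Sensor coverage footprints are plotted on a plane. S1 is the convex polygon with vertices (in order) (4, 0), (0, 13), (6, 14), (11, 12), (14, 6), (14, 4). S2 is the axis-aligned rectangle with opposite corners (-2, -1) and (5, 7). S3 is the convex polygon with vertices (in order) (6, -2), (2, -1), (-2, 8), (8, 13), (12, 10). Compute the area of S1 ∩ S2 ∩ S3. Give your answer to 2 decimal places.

The intersection is the polygon with vertices (5,7), (5,0.4), (4,0), (1.846,7).
By the shoelace formula its area is 14.34.

14.34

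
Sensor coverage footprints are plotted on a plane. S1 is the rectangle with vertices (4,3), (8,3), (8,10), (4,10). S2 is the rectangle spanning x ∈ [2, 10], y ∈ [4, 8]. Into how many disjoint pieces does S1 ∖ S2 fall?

S1 ∖ S2 splits into 2 disjoint pieces (area 4, area 8).

2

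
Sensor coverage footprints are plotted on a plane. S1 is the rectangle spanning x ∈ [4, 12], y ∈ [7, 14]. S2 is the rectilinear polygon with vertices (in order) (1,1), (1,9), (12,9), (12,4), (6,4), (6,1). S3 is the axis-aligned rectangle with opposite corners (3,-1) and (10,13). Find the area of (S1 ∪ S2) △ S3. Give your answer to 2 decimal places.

72.00

|S1 ∪ S2| = 110.
|(S1 ∪ S2) ∩ S3| = 68.
|(S1 ∪ S2) △ S3| = 110 + 98 − 136 = 72.00.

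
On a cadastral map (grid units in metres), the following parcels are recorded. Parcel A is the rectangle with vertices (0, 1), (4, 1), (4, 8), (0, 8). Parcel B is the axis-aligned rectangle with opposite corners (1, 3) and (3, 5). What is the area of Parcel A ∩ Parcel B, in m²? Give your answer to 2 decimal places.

|Parcel A∩Parcel B|: x∈[1,3], y∈[3,5] → 2·2 = 4.

4.00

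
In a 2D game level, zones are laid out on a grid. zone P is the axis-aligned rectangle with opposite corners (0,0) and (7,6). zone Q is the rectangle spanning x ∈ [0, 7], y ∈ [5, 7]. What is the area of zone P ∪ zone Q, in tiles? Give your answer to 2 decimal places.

49.00

By inclusion–exclusion:
Individual areas: |zone P| = 42, |zone Q| = 14.
|zone P∩zone Q|: x∈[0,7], y∈[5,6] → 7·1 = 7.
|zone P ∪ zone Q| = 56 − 7 = 49.00.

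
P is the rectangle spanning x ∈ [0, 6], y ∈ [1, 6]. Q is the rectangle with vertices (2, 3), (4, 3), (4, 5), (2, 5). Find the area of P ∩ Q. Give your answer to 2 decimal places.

4.00

|P∩Q|: x∈[2,4], y∈[3,5] → 2·2 = 4.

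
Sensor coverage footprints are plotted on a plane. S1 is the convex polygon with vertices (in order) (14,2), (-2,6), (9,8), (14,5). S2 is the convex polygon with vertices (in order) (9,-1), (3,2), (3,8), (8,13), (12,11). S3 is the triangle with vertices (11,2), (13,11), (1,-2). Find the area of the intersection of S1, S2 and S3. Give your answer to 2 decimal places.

The intersection is the polygon with vertices (10.957,6.826), (10,3), (6.438,3.891), (9.792,7.525).
By the shoelace formula its area is 10.53.

10.53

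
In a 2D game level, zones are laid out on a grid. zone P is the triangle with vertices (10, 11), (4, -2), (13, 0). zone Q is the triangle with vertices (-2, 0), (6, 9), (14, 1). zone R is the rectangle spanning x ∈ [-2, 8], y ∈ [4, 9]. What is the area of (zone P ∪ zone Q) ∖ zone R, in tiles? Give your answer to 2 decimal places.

|zone P ∪ zone Q| = 93.8823.
|(zone P ∪ zone Q) ∩ zone R| = 19.1111.
|(zone P ∪ zone Q) ∖ zone R| = 93.8823 − 19.1111 = 74.77.

74.77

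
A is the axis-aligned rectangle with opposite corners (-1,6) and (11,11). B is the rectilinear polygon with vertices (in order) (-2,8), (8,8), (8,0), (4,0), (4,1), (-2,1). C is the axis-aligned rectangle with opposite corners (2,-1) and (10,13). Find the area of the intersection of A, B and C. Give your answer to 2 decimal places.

12.00

The intersection is the polygon with vertices (8,8), (8,6), (2,6), (2,8).
By the shoelace formula its area is 12.00.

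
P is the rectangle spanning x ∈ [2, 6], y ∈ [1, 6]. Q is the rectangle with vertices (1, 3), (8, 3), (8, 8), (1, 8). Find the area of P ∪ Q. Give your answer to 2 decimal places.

By inclusion–exclusion:
Individual areas: |P| = 20, |Q| = 35.
|P∩Q|: x∈[2,6], y∈[3,6] → 4·3 = 12.
|P ∪ Q| = 55 − 12 = 43.00.

43.00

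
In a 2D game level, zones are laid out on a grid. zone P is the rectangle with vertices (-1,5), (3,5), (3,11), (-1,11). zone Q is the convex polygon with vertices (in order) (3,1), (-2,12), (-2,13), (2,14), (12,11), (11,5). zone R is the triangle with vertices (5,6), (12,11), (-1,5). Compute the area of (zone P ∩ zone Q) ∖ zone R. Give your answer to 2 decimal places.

16.94

|zone P ∩ zone Q| = 18.7636.
|(zone P ∩ zone Q) ∩ zone R| = 1.8197.
|(zone P ∩ zone Q) ∖ zone R| = 18.7636 − 1.8197 = 16.94.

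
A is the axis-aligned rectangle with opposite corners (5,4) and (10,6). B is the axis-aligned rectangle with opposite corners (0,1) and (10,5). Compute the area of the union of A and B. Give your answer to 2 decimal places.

By inclusion–exclusion:
Individual areas: |A| = 10, |B| = 40.
|A∩B|: x∈[5,10], y∈[4,5] → 5·1 = 5.
|A ∪ B| = 50 − 5 = 45.00.

45.00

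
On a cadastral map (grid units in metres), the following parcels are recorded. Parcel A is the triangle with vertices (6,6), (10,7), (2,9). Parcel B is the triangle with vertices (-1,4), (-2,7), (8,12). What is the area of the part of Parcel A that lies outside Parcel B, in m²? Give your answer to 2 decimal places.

|Parcel A| = 8, |Parcel A∩Parcel B| = 0.7292.
|Parcel A ∖ Parcel B| = |Parcel A| − |Parcel A∩Parcel B| = 8 − 0.7292 = 7.27.

7.27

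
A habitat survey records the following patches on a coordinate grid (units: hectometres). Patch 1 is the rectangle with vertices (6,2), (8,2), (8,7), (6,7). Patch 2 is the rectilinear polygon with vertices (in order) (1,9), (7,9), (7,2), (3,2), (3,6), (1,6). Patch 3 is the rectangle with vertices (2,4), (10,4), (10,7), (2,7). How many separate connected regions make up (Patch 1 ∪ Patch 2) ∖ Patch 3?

(Patch 1 ∪ Patch 2) ∖ Patch 3 splits into 2 disjoint pieces (area 10, area 13).

2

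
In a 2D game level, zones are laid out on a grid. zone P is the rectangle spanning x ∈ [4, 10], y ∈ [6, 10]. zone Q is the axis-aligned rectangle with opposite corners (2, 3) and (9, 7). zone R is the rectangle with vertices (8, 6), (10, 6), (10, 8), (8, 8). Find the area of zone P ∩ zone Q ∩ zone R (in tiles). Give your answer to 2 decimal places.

1.00

The intersection is the polygon with vertices (9,7), (9,6), (8,6), (8,7).
By the shoelace formula its area is 1.00.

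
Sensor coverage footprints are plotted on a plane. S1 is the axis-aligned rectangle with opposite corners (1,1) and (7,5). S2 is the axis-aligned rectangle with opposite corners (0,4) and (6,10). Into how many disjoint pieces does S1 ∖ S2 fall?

1

S1 ∖ S2 is a single connected region.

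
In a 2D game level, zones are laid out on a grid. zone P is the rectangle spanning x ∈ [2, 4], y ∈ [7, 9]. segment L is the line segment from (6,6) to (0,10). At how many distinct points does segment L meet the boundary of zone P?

The segment meets the boundary at (4,7.333), (2,8.667).

2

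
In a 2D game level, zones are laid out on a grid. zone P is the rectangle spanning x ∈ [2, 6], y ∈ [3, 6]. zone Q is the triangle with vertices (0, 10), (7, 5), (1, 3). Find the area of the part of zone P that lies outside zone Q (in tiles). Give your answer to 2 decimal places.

4.06

|zone P| = 12, |zone P∩zone Q| = 7.9429.
|zone P ∖ zone Q| = |zone P| − |zone P∩zone Q| = 12 − 7.9429 = 4.06.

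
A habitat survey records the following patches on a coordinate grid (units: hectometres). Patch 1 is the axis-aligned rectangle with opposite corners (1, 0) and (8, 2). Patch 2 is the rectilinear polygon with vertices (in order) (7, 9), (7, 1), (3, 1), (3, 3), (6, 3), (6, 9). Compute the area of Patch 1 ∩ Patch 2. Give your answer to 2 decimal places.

The intersection is the polygon with vertices (7,2), (7,1), (3,1), (3,2).
By the shoelace formula its area is 4.00.

4.00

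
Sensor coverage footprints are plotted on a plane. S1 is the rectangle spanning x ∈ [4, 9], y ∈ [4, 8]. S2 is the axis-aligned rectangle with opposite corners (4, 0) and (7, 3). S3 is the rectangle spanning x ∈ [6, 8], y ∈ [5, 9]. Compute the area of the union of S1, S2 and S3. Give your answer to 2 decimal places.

By inclusion–exclusion:
Individual areas: |S1| = 20, |S2| = 9, |S3| = 8.
|S1∩S2| = 0 (no overlap).
|S1∩S3|: x∈[6,8], y∈[5,8] → 2·3 = 6.
|S2∩S3| = 0 (no overlap).
|S1∩S2∩S3| = 0.
|S1 ∪ S2 ∪ S3| = 37 − 6 + 0 = 31.00.

31.00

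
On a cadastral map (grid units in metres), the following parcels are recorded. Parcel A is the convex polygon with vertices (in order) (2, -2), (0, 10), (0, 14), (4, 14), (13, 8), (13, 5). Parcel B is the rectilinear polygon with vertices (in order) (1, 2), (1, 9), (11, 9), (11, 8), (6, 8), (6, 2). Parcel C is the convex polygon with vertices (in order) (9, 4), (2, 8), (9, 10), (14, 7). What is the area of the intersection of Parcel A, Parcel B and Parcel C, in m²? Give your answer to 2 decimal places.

The intersection is the polygon with vertices (10.667,9), (11,8.8), (11,8), (6,8), (6,5.714), (2,8), (5.5,9).
By the shoelace formula its area is 11.79.

11.79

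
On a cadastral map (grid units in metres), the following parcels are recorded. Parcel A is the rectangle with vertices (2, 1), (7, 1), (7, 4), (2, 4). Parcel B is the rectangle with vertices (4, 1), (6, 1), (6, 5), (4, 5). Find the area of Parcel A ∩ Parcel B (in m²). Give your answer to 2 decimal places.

|Parcel A∩Parcel B|: x∈[4,6], y∈[1,4] → 2·3 = 6.

6.00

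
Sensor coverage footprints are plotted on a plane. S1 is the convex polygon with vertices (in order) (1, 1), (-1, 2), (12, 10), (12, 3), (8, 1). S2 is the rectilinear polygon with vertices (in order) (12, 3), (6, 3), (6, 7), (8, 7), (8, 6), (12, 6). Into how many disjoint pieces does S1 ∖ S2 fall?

2

S1 ∖ S2 splits into 2 disjoint pieces (area 29.0769, area 11.3125).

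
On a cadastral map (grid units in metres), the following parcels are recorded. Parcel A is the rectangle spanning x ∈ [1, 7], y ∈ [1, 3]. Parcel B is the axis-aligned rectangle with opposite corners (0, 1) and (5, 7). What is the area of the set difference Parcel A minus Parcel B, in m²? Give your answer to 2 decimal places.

4.00

|Parcel A∩Parcel B|: x∈[1,5], y∈[1,3] → 4·2 = 8.
|Parcel A| = 12.
|Parcel A ∖ Parcel B| = |Parcel A| − |Parcel A∩Parcel B| = 12 − 8 = 4.00.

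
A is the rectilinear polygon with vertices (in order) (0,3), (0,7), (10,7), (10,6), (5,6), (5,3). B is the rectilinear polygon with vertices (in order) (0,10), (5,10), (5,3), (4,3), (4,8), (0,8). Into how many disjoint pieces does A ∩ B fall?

A ∩ B is a single connected region.

1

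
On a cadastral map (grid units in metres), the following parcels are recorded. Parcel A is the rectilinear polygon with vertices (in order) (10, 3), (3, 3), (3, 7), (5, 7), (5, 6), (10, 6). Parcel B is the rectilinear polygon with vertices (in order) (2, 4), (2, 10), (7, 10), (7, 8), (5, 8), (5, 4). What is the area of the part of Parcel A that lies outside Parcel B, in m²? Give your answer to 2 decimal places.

|Parcel A| = 23, |Parcel A∩Parcel B| = 6.
|Parcel A ∖ Parcel B| = |Parcel A| − |Parcel A∩Parcel B| = 23 − 6 = 17.00.

17.00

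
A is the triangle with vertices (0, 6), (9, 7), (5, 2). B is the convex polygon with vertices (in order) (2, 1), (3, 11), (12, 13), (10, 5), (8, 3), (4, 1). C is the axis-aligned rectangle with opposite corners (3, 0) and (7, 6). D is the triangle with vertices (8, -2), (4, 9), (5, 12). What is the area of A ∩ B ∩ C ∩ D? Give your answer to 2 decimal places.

2.35

The intersection is the polygon with vertices (6.286,6), (6.69,4.113), (6.062,3.328), (5.091,6).
By the shoelace formula its area is 2.35.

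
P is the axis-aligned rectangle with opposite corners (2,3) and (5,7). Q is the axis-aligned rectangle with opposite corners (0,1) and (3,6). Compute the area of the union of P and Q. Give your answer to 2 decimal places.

By inclusion–exclusion:
Individual areas: |P| = 12, |Q| = 15.
|P∩Q|: x∈[2,3], y∈[3,6] → 1·3 = 3.
|P ∪ Q| = 27 − 3 = 24.00.

24.00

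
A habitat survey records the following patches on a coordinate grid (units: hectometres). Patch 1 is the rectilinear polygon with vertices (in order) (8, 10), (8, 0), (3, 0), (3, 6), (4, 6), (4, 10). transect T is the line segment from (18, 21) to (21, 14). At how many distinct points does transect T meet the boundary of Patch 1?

0

The segment lies entirely outside Patch 1 and never meets its boundary.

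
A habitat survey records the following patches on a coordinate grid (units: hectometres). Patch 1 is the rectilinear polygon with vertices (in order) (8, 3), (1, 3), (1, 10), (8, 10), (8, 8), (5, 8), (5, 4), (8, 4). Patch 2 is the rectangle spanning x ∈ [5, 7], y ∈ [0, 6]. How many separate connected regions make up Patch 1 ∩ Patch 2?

Patch 1 ∩ Patch 2 is a single connected region.

1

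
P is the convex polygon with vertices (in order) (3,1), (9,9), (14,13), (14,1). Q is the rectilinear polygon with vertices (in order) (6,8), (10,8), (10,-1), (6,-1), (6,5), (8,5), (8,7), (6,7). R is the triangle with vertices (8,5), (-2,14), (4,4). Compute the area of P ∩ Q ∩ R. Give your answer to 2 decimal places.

The intersection is the polygon with vertices (6,5), (8,5), (6,4.5).
By the shoelace formula its area is 0.50.

0.50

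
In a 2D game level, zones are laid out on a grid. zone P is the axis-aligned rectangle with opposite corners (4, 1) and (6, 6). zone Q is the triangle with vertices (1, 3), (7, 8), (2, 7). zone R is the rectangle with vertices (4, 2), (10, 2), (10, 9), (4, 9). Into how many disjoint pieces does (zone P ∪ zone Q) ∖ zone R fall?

2

(zone P ∪ zone Q) ∖ zone R splits into 2 disjoint pieces (area 2, area 6.65).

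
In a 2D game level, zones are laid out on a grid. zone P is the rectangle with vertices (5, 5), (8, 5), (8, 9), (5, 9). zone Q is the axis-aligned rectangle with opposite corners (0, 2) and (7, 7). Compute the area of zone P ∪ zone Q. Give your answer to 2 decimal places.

By inclusion–exclusion:
Individual areas: |zone P| = 12, |zone Q| = 35.
|zone P∩zone Q|: x∈[5,7], y∈[5,7] → 2·2 = 4.
|zone P ∪ zone Q| = 47 − 4 = 43.00.

43.00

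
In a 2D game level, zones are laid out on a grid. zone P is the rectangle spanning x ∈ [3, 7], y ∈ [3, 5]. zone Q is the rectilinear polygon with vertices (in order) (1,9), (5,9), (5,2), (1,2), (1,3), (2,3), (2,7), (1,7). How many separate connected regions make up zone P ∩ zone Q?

1

zone P ∩ zone Q is a single connected region.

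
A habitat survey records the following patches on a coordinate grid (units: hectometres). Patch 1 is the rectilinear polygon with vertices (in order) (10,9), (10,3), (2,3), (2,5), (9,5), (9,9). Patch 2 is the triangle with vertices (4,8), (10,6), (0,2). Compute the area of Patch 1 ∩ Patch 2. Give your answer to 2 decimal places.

6.37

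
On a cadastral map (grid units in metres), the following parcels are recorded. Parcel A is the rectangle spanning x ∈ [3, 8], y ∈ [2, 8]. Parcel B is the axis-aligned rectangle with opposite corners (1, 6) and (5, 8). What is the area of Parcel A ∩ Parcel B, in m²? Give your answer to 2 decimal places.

4.00

|Parcel A∩Parcel B|: x∈[3,5], y∈[6,8] → 2·2 = 4.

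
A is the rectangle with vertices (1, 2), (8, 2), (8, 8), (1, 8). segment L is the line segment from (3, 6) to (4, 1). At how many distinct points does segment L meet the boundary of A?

1

The segment meets the boundary at (3.8,2).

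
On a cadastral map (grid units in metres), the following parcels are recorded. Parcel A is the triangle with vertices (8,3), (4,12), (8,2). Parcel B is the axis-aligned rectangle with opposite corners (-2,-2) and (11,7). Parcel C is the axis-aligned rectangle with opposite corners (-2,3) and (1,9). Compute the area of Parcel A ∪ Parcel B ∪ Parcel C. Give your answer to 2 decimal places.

By inclusion–exclusion:
Individual areas: |Parcel A| = 2, |Parcel B| = 117, |Parcel C| = 18.
|Parcel A∩Parcel B| = 1.4444.
|Parcel A∩Parcel C| = 0.
|Parcel B∩Parcel C|: x∈[-2,1], y∈[3,7] → 3·4 = 12.
|Parcel A∩Parcel B∩Parcel C| = 0.
|Parcel A ∪ Parcel B ∪ Parcel C| = 137 − 13.4444 + 0 = 123.56.

123.56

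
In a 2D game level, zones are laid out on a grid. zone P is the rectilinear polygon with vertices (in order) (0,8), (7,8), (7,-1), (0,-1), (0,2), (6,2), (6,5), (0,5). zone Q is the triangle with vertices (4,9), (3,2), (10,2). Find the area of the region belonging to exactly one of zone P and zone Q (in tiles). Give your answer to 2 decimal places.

|zone P| = 45, |zone Q| = 24.5, |zone P∩zone Q| = 10.3929.
|zone P △ zone Q| = |zone P| + |zone Q| − 2·|zone P∩zone Q| = 45 + 24.5 − 20.7857 = 48.71.

48.71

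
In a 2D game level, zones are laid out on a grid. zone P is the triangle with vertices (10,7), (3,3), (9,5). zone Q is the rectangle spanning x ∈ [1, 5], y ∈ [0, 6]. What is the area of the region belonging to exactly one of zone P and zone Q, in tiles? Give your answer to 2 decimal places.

28.05

|zone P| = 5, |zone Q| = 24, |zone P∩zone Q| = 0.4762.
|zone P △ zone Q| = |zone P| + |zone Q| − 2·|zone P∩zone Q| = 5 + 24 − 0.9524 = 28.05.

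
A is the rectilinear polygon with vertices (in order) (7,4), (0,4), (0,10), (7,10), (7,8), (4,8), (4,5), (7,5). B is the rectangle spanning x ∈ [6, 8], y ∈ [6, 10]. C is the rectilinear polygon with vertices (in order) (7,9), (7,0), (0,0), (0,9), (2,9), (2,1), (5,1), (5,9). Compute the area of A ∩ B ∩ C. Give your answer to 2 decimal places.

1.00

The intersection is the polygon with vertices (7,8), (6,8), (6,9), (7,9).
By the shoelace formula its area is 1.00.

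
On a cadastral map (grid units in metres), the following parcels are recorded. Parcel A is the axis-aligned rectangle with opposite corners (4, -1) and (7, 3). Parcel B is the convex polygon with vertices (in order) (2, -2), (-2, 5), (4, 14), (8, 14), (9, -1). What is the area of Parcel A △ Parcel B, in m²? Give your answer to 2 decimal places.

|Parcel A| = 12, |Parcel B| = 124, |Parcel A∩Parcel B| = 12.
|Parcel A △ Parcel B| = |Parcel A| + |Parcel B| − 2·|Parcel A∩Parcel B| = 12 + 124 − 24 = 112.00.

112.00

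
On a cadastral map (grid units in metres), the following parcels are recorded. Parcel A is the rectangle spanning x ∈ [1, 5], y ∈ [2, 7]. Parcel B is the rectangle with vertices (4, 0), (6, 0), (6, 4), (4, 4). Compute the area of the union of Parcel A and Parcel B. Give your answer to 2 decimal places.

26.00

By inclusion–exclusion:
Individual areas: |Parcel A| = 20, |Parcel B| = 8.
|Parcel A∩Parcel B|: x∈[4,5], y∈[2,4] → 1·2 = 2.
|Parcel A ∪ Parcel B| = 28 − 2 = 26.00.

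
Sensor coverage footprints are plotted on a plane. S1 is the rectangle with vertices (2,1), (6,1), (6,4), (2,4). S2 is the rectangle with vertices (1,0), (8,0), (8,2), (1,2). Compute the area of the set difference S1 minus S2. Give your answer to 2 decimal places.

|S1∩S2|: x∈[2,6], y∈[1,2] → 4·1 = 4.
|S1| = 12.
|S1 ∖ S2| = |S1| − |S1∩S2| = 12 − 4 = 8.00.

8.00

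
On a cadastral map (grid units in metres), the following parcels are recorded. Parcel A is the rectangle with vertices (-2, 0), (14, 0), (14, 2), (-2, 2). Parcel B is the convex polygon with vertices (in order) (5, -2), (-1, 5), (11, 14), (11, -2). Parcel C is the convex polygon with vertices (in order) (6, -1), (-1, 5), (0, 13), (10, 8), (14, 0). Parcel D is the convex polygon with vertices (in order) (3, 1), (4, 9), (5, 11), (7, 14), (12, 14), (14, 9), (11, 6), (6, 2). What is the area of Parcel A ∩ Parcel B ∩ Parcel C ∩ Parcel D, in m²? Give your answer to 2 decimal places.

The intersection is the polygon with vertices (3.064,1.516), (3.125,2), (6,2), (3.48,1.16).
By the shoelace formula its area is 1.32.

1.32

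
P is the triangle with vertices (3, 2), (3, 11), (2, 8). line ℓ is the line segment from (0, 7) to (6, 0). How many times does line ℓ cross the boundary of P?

The segment meets the boundary at (3,3.5), (2.69,3.862).

2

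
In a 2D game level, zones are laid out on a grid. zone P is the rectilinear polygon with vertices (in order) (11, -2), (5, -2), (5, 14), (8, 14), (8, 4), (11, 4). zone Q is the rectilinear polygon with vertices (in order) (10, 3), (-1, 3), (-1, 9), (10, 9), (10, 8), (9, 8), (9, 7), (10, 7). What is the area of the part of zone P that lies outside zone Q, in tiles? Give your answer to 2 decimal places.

|zone P| = 66, |zone P∩zone Q| = 20.
|zone P ∖ zone Q| = |zone P| − |zone P∩zone Q| = 66 − 20 = 46.00.

46.00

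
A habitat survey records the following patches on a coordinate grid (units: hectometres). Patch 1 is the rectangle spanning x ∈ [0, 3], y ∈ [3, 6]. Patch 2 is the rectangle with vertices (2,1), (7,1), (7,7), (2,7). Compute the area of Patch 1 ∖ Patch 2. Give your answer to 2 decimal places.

|Patch 1∩Patch 2|: x∈[2,3], y∈[3,6] → 1·3 = 3.
|Patch 1| = 9.
|Patch 1 ∖ Patch 2| = |Patch 1| − |Patch 1∩Patch 2| = 9 − 3 = 6.00.

6.00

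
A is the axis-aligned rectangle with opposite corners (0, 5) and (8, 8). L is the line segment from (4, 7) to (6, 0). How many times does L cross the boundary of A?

1

The segment meets the boundary at (4.571,5).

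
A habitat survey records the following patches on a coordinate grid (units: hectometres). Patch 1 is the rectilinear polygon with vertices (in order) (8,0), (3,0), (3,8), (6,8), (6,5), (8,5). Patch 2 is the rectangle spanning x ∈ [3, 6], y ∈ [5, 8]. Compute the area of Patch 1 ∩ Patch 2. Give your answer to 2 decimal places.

The intersection is the polygon with vertices (3,8), (6,8), (6,5), (3,5).
By the shoelace formula its area is 9.00.

9.00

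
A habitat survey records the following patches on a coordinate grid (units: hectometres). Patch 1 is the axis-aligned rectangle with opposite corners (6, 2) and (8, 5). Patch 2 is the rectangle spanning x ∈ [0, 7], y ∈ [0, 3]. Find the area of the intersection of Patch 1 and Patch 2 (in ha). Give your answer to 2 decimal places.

1.00

|Patch 1∩Patch 2|: x∈[6,7], y∈[2,3] → 1·1 = 1.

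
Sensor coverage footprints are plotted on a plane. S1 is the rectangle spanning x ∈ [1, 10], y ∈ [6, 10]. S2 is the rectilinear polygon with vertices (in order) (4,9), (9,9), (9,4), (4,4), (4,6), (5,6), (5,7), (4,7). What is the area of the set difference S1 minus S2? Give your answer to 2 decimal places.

22.00

|S1| = 36, |S1∩S2| = 14.
|S1 ∖ S2| = |S1| − |S1∩S2| = 36 − 14 = 22.00.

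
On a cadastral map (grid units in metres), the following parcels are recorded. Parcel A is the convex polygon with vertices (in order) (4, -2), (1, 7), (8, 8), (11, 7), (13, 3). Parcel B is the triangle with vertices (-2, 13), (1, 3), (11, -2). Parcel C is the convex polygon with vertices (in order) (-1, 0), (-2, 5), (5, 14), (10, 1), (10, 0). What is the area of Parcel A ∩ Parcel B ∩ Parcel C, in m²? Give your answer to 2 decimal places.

24.22

The intersection is the polygon with vertices (2.958,7.28), (8.725,0.625), (7.6,0), (7,0), (2.6,2.2), (1,7).
By the shoelace formula its area is 24.22.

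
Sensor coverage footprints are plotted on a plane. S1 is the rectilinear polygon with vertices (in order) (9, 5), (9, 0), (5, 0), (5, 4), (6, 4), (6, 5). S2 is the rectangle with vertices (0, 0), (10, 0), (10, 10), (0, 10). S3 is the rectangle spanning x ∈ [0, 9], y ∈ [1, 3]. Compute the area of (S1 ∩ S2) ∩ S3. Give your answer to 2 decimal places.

8.00

The region (S1 ∩ S2) ∩ S3 is the polygon with vertices (5,3), (9,3), (9,1), (5,1).
By the shoelace formula its area is 8.00.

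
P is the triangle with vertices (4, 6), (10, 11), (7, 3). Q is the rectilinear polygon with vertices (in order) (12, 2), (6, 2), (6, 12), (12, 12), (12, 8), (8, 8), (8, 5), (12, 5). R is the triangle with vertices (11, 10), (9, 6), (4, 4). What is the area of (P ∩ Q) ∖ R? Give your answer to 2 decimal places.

9.04

|P ∩ Q| = 11.8125.
|(P ∩ Q) ∩ R| = 2.7693.
|(P ∩ Q) ∖ R| = 11.8125 − 2.7693 = 9.04.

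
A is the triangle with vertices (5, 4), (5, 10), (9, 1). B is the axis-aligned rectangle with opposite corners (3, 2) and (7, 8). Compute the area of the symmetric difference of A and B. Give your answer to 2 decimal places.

|A| = 12, |B| = 24, |A∩B| = 8.1111.
|A △ B| = |A| + |B| − 2·|A∩B| = 12 + 24 − 16.2222 = 19.78.

19.78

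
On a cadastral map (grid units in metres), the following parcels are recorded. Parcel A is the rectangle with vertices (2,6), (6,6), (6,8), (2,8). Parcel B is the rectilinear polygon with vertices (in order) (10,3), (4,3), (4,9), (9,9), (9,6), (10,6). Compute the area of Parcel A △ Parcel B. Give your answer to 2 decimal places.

|Parcel A| = 8, |Parcel B| = 33, |Parcel A∩Parcel B| = 4.
|Parcel A △ Parcel B| = |Parcel A| + |Parcel B| − 2·|Parcel A∩Parcel B| = 8 + 33 − 8 = 33.00.

33.00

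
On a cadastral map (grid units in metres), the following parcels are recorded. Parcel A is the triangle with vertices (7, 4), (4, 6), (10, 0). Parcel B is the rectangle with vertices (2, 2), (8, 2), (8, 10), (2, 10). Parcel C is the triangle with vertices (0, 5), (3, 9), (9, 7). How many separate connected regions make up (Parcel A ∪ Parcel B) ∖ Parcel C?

(Parcel A ∪ Parcel B) ∖ Parcel C splits into 2 disjoint pieces (area 25.3333, area 10.8333).

2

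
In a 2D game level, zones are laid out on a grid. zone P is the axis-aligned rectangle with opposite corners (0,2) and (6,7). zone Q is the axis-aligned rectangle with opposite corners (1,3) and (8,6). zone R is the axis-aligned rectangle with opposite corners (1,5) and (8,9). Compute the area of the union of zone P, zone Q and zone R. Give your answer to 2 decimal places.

By inclusion–exclusion:
Individual areas: |zone P| = 30, |zone Q| = 21, |zone R| = 28.
|zone P∩zone Q|: x∈[1,6], y∈[3,6] → 5·3 = 15.
|zone P∩zone R|: x∈[1,6], y∈[5,7] → 5·2 = 10.
|zone Q∩zone R|: x∈[1,8], y∈[5,6] → 7·1 = 7.
|zone P∩zone Q∩zone R| = 5.
|zone P ∪ zone Q ∪ zone R| = 79 − 32 + 5 = 52.00.

52.00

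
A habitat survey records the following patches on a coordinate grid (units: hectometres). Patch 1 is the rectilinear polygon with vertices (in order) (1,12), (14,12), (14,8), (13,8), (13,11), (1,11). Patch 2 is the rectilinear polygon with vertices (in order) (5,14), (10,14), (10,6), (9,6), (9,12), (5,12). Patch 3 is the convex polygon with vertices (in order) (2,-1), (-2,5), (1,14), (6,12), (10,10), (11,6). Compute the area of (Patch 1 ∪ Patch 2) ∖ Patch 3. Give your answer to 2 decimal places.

20.55

|Patch 1 ∪ Patch 2| = 31.
|(Patch 1 ∪ Patch 2) ∩ Patch 3| = 10.45.
|(Patch 1 ∪ Patch 2) ∖ Patch 3| = 31 − 10.45 = 20.55.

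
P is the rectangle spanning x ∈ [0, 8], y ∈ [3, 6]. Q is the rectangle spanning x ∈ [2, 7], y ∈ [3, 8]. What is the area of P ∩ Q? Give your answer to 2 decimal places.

15.00

|P∩Q|: x∈[2,7], y∈[3,6] → 5·3 = 15.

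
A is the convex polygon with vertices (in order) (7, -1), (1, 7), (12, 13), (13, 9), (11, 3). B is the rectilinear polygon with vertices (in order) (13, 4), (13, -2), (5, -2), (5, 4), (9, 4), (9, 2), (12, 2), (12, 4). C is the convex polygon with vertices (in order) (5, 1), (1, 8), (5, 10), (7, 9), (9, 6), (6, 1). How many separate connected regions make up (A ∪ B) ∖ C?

(A ∪ B) ∖ C splits into 2 disjoint pieces (area 0.9822, area 75.9565).

2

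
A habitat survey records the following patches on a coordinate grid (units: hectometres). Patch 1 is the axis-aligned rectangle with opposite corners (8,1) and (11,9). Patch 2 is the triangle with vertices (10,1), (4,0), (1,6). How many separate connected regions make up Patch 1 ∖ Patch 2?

1

Patch 1 ∖ Patch 2 is a single connected region.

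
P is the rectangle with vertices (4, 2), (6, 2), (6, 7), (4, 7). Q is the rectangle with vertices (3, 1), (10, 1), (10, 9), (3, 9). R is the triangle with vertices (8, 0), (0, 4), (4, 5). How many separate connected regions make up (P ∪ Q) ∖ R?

2

(P ∪ Q) ∖ R splits into 2 disjoint pieces (area 2.25, area 45.725).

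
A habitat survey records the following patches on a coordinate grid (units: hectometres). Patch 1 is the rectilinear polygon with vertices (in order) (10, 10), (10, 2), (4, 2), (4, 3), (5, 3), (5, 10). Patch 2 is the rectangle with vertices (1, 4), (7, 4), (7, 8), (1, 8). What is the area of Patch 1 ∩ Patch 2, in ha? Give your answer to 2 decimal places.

8.00

The intersection is the polygon with vertices (5,8), (7,8), (7,4), (5,4).
By the shoelace formula its area is 8.00.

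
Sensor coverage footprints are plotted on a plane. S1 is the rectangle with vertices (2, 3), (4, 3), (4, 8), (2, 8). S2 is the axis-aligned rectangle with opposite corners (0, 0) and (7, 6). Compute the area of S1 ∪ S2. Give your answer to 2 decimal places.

46.00

By inclusion–exclusion:
Individual areas: |S1| = 10, |S2| = 42.
|S1∩S2|: x∈[2,4], y∈[3,6] → 2·3 = 6.
|S1 ∪ S2| = 52 − 6 = 46.00.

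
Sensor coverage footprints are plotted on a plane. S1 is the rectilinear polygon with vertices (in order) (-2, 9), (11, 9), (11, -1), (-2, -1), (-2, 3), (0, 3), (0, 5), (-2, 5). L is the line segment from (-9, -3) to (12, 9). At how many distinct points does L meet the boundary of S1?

The segment meets the boundary at (11,8.429), (-2,1).

2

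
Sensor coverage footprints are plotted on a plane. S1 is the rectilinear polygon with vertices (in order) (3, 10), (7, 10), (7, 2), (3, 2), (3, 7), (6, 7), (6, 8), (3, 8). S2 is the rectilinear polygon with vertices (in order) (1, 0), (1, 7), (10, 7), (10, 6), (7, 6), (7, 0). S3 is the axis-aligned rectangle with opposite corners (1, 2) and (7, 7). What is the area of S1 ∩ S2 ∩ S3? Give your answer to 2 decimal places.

20.00

The intersection is the polygon with vertices (7,2), (3,2), (3,7), (6,7), (7,7), (7,6).
By the shoelace formula its area is 20.00.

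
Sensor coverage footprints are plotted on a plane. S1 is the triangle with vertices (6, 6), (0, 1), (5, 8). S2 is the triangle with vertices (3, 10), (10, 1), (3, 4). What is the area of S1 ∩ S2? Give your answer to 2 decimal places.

The intersection is the polygon with vertices (3.396,3.83), (3,4), (3,5.2), (4.787,7.702), (5.8,6.4), (6,6).
By the shoelace formula its area is 5.56.

5.56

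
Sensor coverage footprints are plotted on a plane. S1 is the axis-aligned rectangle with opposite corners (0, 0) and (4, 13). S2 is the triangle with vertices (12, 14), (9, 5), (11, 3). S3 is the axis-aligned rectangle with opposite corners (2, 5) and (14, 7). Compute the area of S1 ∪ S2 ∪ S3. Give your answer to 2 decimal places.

By inclusion–exclusion:
Individual areas: |S1| = 52, |S2| = 12, |S3| = 24.
|S1∩S2| = 0.
|S1∩S3|: x∈[2,4], y∈[5,7] → 2·2 = 4.
|S2∩S3| = 3.8788.
|S1∩S2∩S3| = 0.
|S1 ∪ S2 ∪ S3| = 88 − 7.8788 + 0 = 80.12.

80.12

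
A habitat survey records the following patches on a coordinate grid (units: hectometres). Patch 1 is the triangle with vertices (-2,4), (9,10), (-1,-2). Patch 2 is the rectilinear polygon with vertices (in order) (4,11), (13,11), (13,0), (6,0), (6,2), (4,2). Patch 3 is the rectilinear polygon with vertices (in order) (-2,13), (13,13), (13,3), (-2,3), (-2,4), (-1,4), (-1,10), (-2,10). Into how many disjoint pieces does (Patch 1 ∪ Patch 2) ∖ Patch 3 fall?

(Patch 1 ∪ Patch 2) ∖ Patch 3 splits into 3 disjoint pieces (area 23, area 12.5, area 0.2727).

3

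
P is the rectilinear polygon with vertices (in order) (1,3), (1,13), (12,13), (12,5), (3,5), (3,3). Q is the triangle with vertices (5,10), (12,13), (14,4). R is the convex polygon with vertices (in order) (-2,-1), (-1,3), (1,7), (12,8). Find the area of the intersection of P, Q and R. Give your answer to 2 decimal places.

1.98

The intersection is the polygon with vertices (8.48,7.68), (12,8), (9.964,6.691).
By the shoelace formula its area is 1.98.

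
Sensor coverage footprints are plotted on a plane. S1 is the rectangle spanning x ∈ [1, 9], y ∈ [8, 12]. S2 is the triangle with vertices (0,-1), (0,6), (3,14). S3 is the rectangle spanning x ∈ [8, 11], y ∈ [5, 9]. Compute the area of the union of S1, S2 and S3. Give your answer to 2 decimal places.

50.78

By inclusion–exclusion:
Individual areas: |S1| = 32, |S2| = 10.5, |S3| = 12.
|S1∩S2| = 2.7167.
|S1∩S3|: x∈[8,9], y∈[8,9] → 1·1 = 1.
|S2∩S3| = 0.
|S1∩S2∩S3| = 0.
|S1 ∪ S2 ∪ S3| = 54.5 − 3.7167 + 0 = 50.78.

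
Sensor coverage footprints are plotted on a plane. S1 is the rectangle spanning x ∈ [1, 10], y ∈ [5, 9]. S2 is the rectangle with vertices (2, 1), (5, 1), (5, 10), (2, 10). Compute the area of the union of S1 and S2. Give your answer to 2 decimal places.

51.00

By inclusion–exclusion:
Individual areas: |S1| = 36, |S2| = 27.
|S1∩S2|: x∈[2,5], y∈[5,9] → 3·4 = 12.
|S1 ∪ S2| = 63 − 12 = 51.00.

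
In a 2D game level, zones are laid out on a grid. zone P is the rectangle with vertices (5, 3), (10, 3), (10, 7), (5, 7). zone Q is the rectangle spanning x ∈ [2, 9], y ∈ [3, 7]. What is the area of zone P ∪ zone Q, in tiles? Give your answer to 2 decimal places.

32.00

By inclusion–exclusion:
Individual areas: |zone P| = 20, |zone Q| = 28.
|zone P∩zone Q|: x∈[5,9], y∈[3,7] → 4·4 = 16.
|zone P ∪ zone Q| = 48 − 16 = 32.00.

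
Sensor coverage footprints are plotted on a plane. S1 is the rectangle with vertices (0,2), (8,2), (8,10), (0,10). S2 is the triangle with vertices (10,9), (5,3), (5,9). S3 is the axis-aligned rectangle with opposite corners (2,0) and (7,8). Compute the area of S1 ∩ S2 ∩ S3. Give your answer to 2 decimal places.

7.60

The intersection is the polygon with vertices (5,3), (5,8), (7,8), (7,5.4).
By the shoelace formula its area is 7.60.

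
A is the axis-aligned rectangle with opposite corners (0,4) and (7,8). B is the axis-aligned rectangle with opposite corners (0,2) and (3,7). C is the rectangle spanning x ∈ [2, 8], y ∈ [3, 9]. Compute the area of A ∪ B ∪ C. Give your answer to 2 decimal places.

49.00

By inclusion–exclusion:
Individual areas: |A| = 28, |B| = 15, |C| = 36.
|A∩B|: x∈[0,3], y∈[4,7] → 3·3 = 9.
|A∩C|: x∈[2,7], y∈[4,8] → 5·4 = 20.
|B∩C|: x∈[2,3], y∈[3,7] → 1·4 = 4.
|A∩B∩C| = 3.
|A ∪ B ∪ C| = 79 − 33 + 3 = 49.00.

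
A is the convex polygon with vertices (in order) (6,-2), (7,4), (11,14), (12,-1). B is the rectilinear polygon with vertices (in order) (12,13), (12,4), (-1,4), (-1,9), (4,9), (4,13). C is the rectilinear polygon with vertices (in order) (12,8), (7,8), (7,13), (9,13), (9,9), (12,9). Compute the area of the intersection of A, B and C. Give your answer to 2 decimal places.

2.57

The intersection is the polygon with vertices (11.4,8), (8.6,8), (9,9), (11.333,9).
By the shoelace formula its area is 2.57.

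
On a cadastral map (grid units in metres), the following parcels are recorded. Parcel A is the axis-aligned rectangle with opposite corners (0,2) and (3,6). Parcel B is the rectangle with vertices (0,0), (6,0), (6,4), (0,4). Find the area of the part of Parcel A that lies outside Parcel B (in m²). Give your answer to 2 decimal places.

|Parcel A∩Parcel B|: x∈[0,3], y∈[2,4] → 3·2 = 6.
|Parcel A| = 12.
|Parcel A ∖ Parcel B| = |Parcel A| − |Parcel A∩Parcel B| = 12 − 6 = 6.00.

6.00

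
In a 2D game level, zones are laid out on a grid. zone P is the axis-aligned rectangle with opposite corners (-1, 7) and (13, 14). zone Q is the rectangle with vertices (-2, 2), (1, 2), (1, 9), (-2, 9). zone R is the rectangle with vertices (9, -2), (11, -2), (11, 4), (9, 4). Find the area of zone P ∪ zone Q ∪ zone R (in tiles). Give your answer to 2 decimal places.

127.00

By inclusion–exclusion:
Individual areas: |zone P| = 98, |zone Q| = 21, |zone R| = 12.
|zone P∩zone Q|: x∈[-1,1], y∈[7,9] → 2·2 = 4.
|zone P∩zone R| = 0 (no overlap).
|zone Q∩zone R| = 0 (no overlap).
|zone P∩zone Q∩zone R| = 0.
|zone P ∪ zone Q ∪ zone R| = 131 − 4 + 0 = 127.00.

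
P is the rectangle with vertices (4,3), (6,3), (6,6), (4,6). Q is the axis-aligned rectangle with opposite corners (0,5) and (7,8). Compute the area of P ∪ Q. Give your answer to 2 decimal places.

By inclusion–exclusion:
Individual areas: |P| = 6, |Q| = 21.
|P∩Q|: x∈[4,6], y∈[5,6] → 2·1 = 2.
|P ∪ Q| = 27 − 2 = 25.00.

25.00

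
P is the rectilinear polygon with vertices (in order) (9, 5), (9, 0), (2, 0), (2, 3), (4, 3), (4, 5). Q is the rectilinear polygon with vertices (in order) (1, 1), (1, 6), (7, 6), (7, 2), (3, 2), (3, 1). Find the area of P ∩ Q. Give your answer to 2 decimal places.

12.00

The intersection is the polygon with vertices (2,3), (4,3), (4,5), (7,5), (7,2), (3,2), (3,1), (2,1).
By the shoelace formula its area is 12.00.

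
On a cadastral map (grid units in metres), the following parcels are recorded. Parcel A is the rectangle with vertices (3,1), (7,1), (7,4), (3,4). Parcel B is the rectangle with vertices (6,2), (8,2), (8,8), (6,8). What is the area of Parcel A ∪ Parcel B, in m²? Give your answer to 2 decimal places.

By inclusion–exclusion:
Individual areas: |Parcel A| = 12, |Parcel B| = 12.
|Parcel A∩Parcel B|: x∈[6,7], y∈[2,4] → 1·2 = 2.
|Parcel A ∪ Parcel B| = 24 − 2 = 22.00.

22.00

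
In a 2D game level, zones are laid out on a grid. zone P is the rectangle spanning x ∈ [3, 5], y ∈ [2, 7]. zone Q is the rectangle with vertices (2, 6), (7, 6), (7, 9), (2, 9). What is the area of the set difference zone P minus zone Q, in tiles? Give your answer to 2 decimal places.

|zone P∩zone Q|: x∈[3,5], y∈[6,7] → 2·1 = 2.
|zone P| = 10.
|zone P ∖ zone Q| = |zone P| − |zone P∩zone Q| = 10 − 2 = 8.00.

8.00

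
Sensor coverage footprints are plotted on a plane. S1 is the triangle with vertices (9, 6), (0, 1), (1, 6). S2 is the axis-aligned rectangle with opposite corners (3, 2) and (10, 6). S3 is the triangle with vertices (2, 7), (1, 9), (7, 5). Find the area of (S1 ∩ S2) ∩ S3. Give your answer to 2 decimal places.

0.50

The region (S1 ∩ S2) ∩ S3 is the polygon with vertices (5.5,6), (7,5), (4.5,6).
By the shoelace formula its area is 0.50.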